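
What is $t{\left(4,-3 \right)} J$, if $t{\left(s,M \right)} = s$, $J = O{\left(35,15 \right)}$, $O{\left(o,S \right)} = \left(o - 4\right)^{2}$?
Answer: $3844$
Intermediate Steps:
$O{\left(o,S \right)} = \left(-4 + o\right)^{2}$
$J = 961$ ($J = \left(-4 + 35\right)^{2} = 31^{2} = 961$)
$t{\left(4,-3 \right)} J = 4 \cdot 961 = 3844$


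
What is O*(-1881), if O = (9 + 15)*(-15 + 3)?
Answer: 541728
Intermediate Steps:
O = -288 (O = 24*(-12) = -288)
O*(-1881) = -288*(-1881) = 541728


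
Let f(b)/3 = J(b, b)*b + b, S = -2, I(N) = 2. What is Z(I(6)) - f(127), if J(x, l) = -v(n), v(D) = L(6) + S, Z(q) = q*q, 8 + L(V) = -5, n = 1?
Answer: -6092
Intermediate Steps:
L(V) = -13 (L(V) = -8 - 5 = -13)
Z(q) = q**2
v(D) = -15 (v(D) = -13 - 2 = -15)
J(x, l) = 15 (J(x, l) = -1*(-15) = 15)
f(b) = 48*b (f(b) = 3*(15*b + b) = 3*(16*b) = 48*b)
Z(I(6)) - f(127) = 2**2 - 48*127 = 4 - 1*6096 = 4 - 6096 = -6092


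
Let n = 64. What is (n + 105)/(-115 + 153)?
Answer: 169/38 ≈ 4.4474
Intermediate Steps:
(n + 105)/(-115 + 153) = (64 + 105)/(-115 + 153) = 169/38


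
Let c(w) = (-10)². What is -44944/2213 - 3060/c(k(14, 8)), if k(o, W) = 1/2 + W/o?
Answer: -563309/11065 ≈ -50.909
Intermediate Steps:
k(o, W) = ½ + W/o (k(o, W) = 1*(½) + W/o = ½ + W/o)
c(w) = 100
-44944/2213 - 3060/c(k(14, 8)) = -44944/2213 - 3060/100 = -44944*1/2213 - 3060*1/100 = -44944/2213 - 153/5 = -563309/11065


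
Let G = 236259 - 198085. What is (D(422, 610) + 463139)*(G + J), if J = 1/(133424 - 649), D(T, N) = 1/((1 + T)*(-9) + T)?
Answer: 169065949437662562/9562625 ≈ 1.7680e+10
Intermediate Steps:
G = 38174
D(T, N) = 1/(-9 - 8*T) (D(T, N) = 1/((-9 - 9*T) + T) = 1/(-9 - 8*T))
J = 1/132775 ≈ 7.5315e-6
(D(422, 610) + 463139)*(G + J) = (-1/(9 + 8*422) + 463139)*(38174 + 1/132775) = (-1/(9 + 3376) + 463139)*(5068552851/132775) = (-1/3385 + 463139)*(5068552851/132775) = (1567725514/3385)*(5068552851/132775) = 169065949437662562/9562625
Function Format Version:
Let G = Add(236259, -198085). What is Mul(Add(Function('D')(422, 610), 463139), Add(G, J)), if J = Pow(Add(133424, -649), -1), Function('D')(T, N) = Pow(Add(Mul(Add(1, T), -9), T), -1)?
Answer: Rational(169065949437662562, 9562625) ≈ 1.7680e+10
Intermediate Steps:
G = 38174
Function('D')(T, N) = Pow(Add(-9, Mul(-8, T)), -1) (Function('D')(T, N) = Pow(Add(Add(-9, Mul(-9, T)), T), -1) = Pow(Add(-9, Mul(-8, T)), -1))
J = Rational(1, 132775) (J = Pow(132775, -1) = Rational(1, 132775) ≈ 7.5315e-6)
Mul(Add(Function('D')(422, 610), 463139), Add(G, J)) = Mul(Add(Mul(-1, Pow(Add(9, Mul(8, 422)), -1)), 463139), Add(38174, Rational(1, 132775))) = Mul(Add(Mul(-1, Pow(Add(9, 3376), -1)), 463139), Rational(5068552851, 132775)) = Mul(Add(Mul(-1, Pow(3385, -1)), 463139), Rational(5068552851, 132775)) = Mul(Add(Mul(-1, Rational(1, 3385)), 463139), Rational(5068552851, 132775)) = Mul(Add(Rational(-1, 3385), 463139), Rational(5068552851, 132775)) = Mul(Rational(1567725514, 3385), Rational(5068552851, 132775)) = Rational(169065949437662562, 9562625)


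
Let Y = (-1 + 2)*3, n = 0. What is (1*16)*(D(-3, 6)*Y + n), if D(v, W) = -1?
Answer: -48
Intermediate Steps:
Y = 3 (Y = 1*3 = 3)
(1*16)*(D(-3, 6)*Y + n) = (1*16)*(-1*3 + 0) = 16*(-3 + 0) = 16*(-3) = -48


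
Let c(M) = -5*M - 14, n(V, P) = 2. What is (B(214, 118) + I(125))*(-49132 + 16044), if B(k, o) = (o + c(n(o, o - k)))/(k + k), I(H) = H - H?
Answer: -777568/107 ≈ -7267.0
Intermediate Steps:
c(M) = -14 - 5*M
I(H) = 0
B(k, o) = (-24 + o)/(2*k) (B(k, o) = (o + (-14 - 5*2))/(k + k) = (o + (-14 - 10))/((2*k)) = (o - 24)*(1/(2*k)) = (-24 + o)*(1/(2*k)) = (-24 + o)/(2*k))
(B(214, 118) + I(125))*(-49132 + 16044) = ((½)*(-24 + 118)/214 + 0)*(-49132 + 16044) = ((½)*(1/214)*94 + 0)*(-33088) = (47/214 + 0)*(-33088) = (47/214)*(-33088) = -777568/107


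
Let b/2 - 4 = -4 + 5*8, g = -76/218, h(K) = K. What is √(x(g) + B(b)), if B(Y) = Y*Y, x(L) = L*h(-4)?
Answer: 6*√2112638/109 ≈ 80.009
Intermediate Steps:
g = -38/109 (g = -76*1/218 = -38/109 ≈ -0.34862)
b = 80 (b = 8 + 2*(-4 + 5*8) = 8 + 2*(-4 + 40) = 8 + 2*36 = 8 + 72 = 80)
x(L) = -4*L (x(L) = L*(-4) = -4*L)
B(Y) = Y²
√(x(g) + B(b)) = √(-4*(-38/109) + 80²) = √(152/109 + 6400) = √(697752/109) = 6*√2112638/109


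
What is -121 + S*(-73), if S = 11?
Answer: -924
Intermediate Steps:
-121 + S*(-73) = -121 + 11*(-73) = -121 - 803 = -924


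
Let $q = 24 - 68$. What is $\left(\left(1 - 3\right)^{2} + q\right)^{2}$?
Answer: $1600$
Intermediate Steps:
$q = -44$ ($q = 24 - 68 = -44$)
$\left(\left(1 - 3\right)^{2} + q\right)^{2} = \left(\left(1 - 3\right)^{2} - 44\right)^{2} = \left(\left(-2\right)^{2} - 44\right)^{2} = \left(4 - 44\right)^{2} = \left(-40\right)^{2} = 1600$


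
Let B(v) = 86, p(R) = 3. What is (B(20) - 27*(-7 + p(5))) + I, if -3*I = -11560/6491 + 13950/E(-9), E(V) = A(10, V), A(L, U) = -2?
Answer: 49064047/19473 ≈ 2519.6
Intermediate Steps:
E(V) = -2
I = 45286285/19473 (I = -(-11560/6491 + 13950/(-2))/3 = -(-11560*1/6491 + 13950*(-½))/3 = -(-11560/6491 - 6975)/3 = -⅓*(-45286285/6491) = 45286285/19473 ≈ 2325.6)
(B(20) - 27*(-7 + p(5))) + I = (86 - 27*(-7 + 3)) + 45286285/19473 = (86 - 27*(-4)) + 45286285/19473 = (86 + 108) + 45286285/19473 = 194 + 45286285/19473 = 49064047/19473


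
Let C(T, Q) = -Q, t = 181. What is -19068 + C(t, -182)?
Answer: -18886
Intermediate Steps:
-19068 + C(t, -182) = -19068 - 1*(-182) = -19068 + 182 = -18886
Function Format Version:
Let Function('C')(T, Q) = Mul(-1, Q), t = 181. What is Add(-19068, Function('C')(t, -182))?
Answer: -18886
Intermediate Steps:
Add(-19068, Function('C')(t, -182)) = Add(-19068, Mul(-1, -182)) = Add(-19068, 182) = -18886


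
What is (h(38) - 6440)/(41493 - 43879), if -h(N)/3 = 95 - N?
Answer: 6611/2386 ≈ 2.7707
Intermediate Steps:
h(N) = -285 + 3*N (h(N) = -3*(95 - N) = -285 + 3*N)
(h(38) - 6440)/(41493 - 43879) = ((-285 + 3*38) - 6440)/(41493 - 43879) = ((-285 + 114) - 6440)/(-2386) = (-171 - 6440)*(-1/2386) = -6611*(-1/2386) = 6611/2386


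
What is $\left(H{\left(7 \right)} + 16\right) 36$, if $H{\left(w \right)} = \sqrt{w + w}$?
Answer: $576 + 36 \sqrt{14} \approx 710.7$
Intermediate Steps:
$H{\left(w \right)} = \sqrt{2} \sqrt{w}$ ($H{\left(w \right)} = \sqrt{2 w} = \sqrt{2} \sqrt{w}$)
$\left(H{\left(7 \right)} + 16\right) 36 = \left(\sqrt{2} \sqrt{7} + 16\right) 36 = \left(\sqrt{14} + 16\right) 36 = \left(16 + \sqrt{14}\right) 36 = 576 + 36 \sqrt{14}$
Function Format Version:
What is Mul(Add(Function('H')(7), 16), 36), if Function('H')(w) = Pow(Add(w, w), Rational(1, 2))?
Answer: Add(576, Mul(36, Pow(14, Rational(1, 2)))) ≈ 710.70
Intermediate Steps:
Function('H')(w) = Mul(Pow(2, Rational(1, 2)), Pow(w, Rational(1, 2))) (Function('H')(w) = Pow(Mul(2, w), Rational(1, 2)) = Mul(Pow(2, Rational(1, 2)), Pow(w, Rational(1, 2))))
Mul(Add(Function('H')(7), 16), 36) = Mul(Add(Mul(Pow(2, Rational(1, 2)), Pow(7, Rational(1, 2))), 16), 36) = Mul(Add(Pow(14, Rational(1, 2)), 16), 36) = Mul(Add(16, Pow(14, Rational(1, 2))), 36) = Add(576, Mul(36, Pow(14, Rational(1, 2))))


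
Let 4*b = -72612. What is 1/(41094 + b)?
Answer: 1/22941 ≈ 4.3590e-5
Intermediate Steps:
b = -18153 (b = (¼)*(-72612) = -18153)
1/(41094 + b) = 1/(41094 - 18153) = 1/22941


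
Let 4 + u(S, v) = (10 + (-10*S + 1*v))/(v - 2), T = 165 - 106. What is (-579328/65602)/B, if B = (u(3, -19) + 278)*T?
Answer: -2027648/3736985129 ≈ -0.00054259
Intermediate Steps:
T = 59
u(S, v) = -4 + (10 + v - 10*S)/(-2 + v) (u(S, v) = -4 + (10 + (-10*S + 1*v))/(v - 2) = -4 + (10 + (-10*S + v))/(-2 + v) = -4 + (10 + (v - 10*S))/(-2 + v) = -4 + (10 + v - 10*S)/(-2 + v))
B = 113929/7 (B = ((18 - 10*3 - 3*(-19))/(-2 - 19) + 278)*59 = ((18 - 30 + 57)/(-21) + 278)*59 = (-1/21*45 + 278)*59 = (-15/7 + 278)*59 = (1931/7)*59 = 113929/7 ≈ 16276.)
(-579328/65602)/B = (-579328/65602)/(113929/7) = -579328*1/65602*(7/113929) = -289664/32801*7/113929 = -2027648/3736985129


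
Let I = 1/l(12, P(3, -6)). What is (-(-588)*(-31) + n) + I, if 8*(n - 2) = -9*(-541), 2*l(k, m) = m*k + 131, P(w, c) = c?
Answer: -8315385/472 ≈ -17617.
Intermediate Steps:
l(k, m) = 131/2 + k*m/2 (l(k, m) = (m*k + 131)/2 = (k*m + 131)/2 = (131 + k*m)/2 = 131/2 + k*m/2)
I = 2/59 (I = 1/(131/2 + (½)*12*(-6)) = 1/(131/2 - 36) = 1/(59/2) = 2/59 ≈ 0.033898)
n = 4885/8 (n = 2 + (-9*(-541))/8 = 2 + (⅛)*4869 = 2 + 4869/8 = 4885/8 ≈ 610.63)
(-(-588)*(-31) + n) + I = (-(-588)*(-31) + 4885/8) + 2/59 = (-588*31 + 4885/8) + 2/59 = (-18228 + 4885/8) + 2/59 = -140939/8 + 2/59 = -8315385/472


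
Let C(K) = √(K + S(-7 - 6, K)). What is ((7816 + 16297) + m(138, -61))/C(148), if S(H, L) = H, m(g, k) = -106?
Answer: 24007*√15/45 ≈ 2066.2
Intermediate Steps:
C(K) = √(-13 + K) (C(K) = √(K + (-7 - 6)) = √(K - 13) = √(-13 + K))
((7816 + 16297) + m(138, -61))/C(148) = ((7816 + 16297) - 106)/(√(-13 + 148)) = (24113 - 106)/(√135) = 24007/((3*√15)) = 24007*(√15/45) = 24007*√15/45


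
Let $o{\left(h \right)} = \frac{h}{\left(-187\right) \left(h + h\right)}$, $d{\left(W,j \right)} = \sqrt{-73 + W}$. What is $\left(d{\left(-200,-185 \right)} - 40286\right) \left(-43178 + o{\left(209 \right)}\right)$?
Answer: $\frac{325280705939}{187} - \frac{16148573 i \sqrt{273}}{374} \approx 1.7395 \cdot 10^{9} - 7.1342 \cdot 10^{5} i$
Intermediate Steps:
$o{\left(h \right)} = - \frac{1}{374}$ ($o{\left(h \right)} = \frac{h}{\left(-187\right) 2 h} = \frac{h}{\left(-374\right) h} = h \left(- \frac{1}{374 h}\right) = - \frac{1}{374}$)
$\left(d{\left(-200,-185 \right)} - 40286\right) \left(-43178 + o{\left(209 \right)}\right) = \left(\sqrt{-73 - 200} - 40286\right) \left(-43178 - \frac{1}{374}\right) = \left(\sqrt{-273} - 40286\right) \left(- \frac{16148573}{374}\right) = \left(i \sqrt{273} - 40286\right) \left(- \frac{16148573}{374}\right) = \left(-40286 + i \sqrt{273}\right) \left(- \frac{16148573}{374}\right) = \frac{325280705939}{187} - \frac{16148573 i \sqrt{273}}{374}$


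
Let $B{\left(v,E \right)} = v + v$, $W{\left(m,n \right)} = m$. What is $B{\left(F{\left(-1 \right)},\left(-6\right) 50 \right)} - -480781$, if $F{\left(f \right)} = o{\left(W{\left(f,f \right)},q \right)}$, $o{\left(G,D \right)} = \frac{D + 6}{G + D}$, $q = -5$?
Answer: $\frac{1442342}{3} \approx 4.8078 \cdot 10^{5}$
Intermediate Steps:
$o{\left(G,D \right)} = \frac{6 + D}{D + G}$
$F{\left(f \right)} = \frac{1}{-5 + f}$ ($F{\left(f \right)} = \frac{6 - 5}{-5 + f} = \frac{1}{-5 + f} 1 = \frac{1}{-5 + f}$)
$B{\left(v,E \right)} = 2 v$
$B{\left(F{\left(-1 \right)},\left(-6\right) 50 \right)} - -480781 = \frac{2}{-5 - 1} - -480781 = \frac{2}{-6} + 480781 = 2 \left(- \frac{1}{6}\right) + 480781 = - \frac{1}{3} + 480781 = \frac{1442342}{3}$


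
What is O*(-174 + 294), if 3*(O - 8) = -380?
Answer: -14240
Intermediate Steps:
O = -356/3 (O = 8 + (1/3)*(-380) = 8 - 380/3 = -356/3 ≈ -118.67)
O*(-174 + 294) = -356*(-174 + 294)/3 = -356/3*120 = -14240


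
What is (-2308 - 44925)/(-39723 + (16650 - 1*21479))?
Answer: 47233/44552 ≈ 1.0602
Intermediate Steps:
(-2308 - 44925)/(-39723 + (16650 - 1*21479)) = -47233/(-39723 + (16650 - 21479)) = -47233/(-39723 - 4829) = -47233/(-44552) = -47233*(-1/44552) = 47233/44552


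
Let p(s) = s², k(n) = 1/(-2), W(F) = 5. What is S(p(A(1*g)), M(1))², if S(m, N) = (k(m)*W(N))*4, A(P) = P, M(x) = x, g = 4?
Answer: 100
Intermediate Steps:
k(n) = -½
S(m, N) = -10 (S(m, N) = -½*5*4 = -5/2*4 = -10)
S(p(A(1*g)), M(1))² = (-10)² = 100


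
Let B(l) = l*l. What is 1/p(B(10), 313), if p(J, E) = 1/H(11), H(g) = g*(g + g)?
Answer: 242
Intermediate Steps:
B(l) = l**2
H(g) = 2*g**2 (H(g) = g*(2*g) = 2*g**2)
p(J, E) = 1/242 (p(J, E) = 1/(2*11**2) = 1/(2*121) = 1/242)
1/p(B(10), 313) = 1/(1/242) = 242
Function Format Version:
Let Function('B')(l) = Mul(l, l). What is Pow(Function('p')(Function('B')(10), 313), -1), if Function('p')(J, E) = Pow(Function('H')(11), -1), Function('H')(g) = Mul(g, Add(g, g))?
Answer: 242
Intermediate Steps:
Function('B')(l) = Pow(l, 2)
Function('H')(g) = Mul(2, Pow(g, 2)) (Function('H')(g) = Mul(g, Mul(2, g)) = Mul(2, Pow(g, 2)))
Function('p')(J, E) = Rational(1, 242) (Function('p')(J, E) = Pow(Mul(2, Pow(11, 2)), -1) = Pow(Mul(2, 121), -1) = Pow(242, -1) = Rational(1, 242))
Pow(Function('p')(Function('B')(10), 313), -1) = Pow(Rational(1, 242), -1) = 242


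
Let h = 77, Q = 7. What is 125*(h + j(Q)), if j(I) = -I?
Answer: 8750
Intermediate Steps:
125*(h + j(Q)) = 125*(77 - 1*7) = 125*(77 - 7) = 125*70 = 8750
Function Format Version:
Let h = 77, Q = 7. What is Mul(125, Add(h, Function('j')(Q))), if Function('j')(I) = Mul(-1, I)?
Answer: 8750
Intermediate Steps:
Mul(125, Add(h, Function('j')(Q))) = Mul(125, Add(77, Mul(-1, 7))) = Mul(125, Add(77, -7)) = Mul(125, 70) = 8750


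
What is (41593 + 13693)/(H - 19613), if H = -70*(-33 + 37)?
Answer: -55286/19893 ≈ -2.7792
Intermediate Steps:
H = -280 (H = -70*4 = -280)
(41593 + 13693)/(H - 19613) = (41593 + 13693)/(-280 - 19613) = 55286/(-19893) = 55286*(-1/19893) = -55286/19893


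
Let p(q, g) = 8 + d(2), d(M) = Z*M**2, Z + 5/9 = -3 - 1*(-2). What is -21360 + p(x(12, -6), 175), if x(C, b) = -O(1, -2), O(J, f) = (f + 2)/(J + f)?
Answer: -192224/9 ≈ -21358.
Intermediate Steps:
O(J, f) = (2 + f)/(J + f)
Z = -14/9 (Z = -5/9 + (-3 - 1*(-2)) = -5/9 + (-3 + 2) = -5/9 - 1 = -14/9 ≈ -1.5556)
x(C, b) = 0 (x(C, b) = -(2 - 2)/(1 - 2) = -0/(-1) = -(-1)*0 = -1*0 = 0)
d(M) = -14*M**2/9
p(q, g) = 16/9 (p(q, g) = 8 - 14/9*2**2 = 8 - 14/9*4 = 8 - 56/9 = 16/9)
-21360 + p(x(12, -6), 175) = -21360 + 16/9 = -192224/9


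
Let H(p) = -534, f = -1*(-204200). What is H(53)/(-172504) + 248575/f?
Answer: 214946123/176126584 ≈ 1.2204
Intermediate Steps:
f = 204200
H(53)/(-172504) + 248575/f = -534/(-172504) + 248575/204200 = -534*(-1/172504) + 248575*(1/204200) = 267/86252 + 9943/8168 = 214946123/176126584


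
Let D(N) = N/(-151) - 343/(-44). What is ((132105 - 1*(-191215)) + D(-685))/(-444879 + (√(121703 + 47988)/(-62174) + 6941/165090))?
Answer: -12586059739373381431735312219646685/17317393250155303355990558306094748 + 455029040893130768290275*√169691/17317393250155303355990558306094748 ≈ -0.72679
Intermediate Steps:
D(N) = 343/44 - N/151 (D(N) = N*(-1/151) - 343*(-1/44) = -N/151 + 343/44 = 343/44 - N/151)
((132105 - 1*(-191215)) + D(-685))/(-444879 + (√(121703 + 47988)/(-62174) + 6941/165090)) = ((132105 - 1*(-191215)) + (343/44 - 1/151*(-685)))/(-444879 + (√(121703 + 47988)/(-62174) + 6941/165090)) = ((132105 + 191215) + (343/44 + 685/151))/(-444879 + (√169691*(-1/62174) + 6941*(1/165090))) = (323320 + 81933/6644)/(-444879 + (-√169691/62174 + 6941/165090)) = 2148220013/(6644*(-444879 + (6941/165090 - √169691/62174))) = 2148220013/(6644*(-73445067169/165090 - √169691/62174))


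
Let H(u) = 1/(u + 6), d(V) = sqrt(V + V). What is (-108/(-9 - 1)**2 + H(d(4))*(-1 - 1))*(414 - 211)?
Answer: -7656/25 + 29*sqrt(2) ≈ -265.23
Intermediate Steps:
d(V) = sqrt(2)*sqrt(V) (d(V) = sqrt(2*V) = sqrt(2)*sqrt(V))
H(u) = 1/(6 + u)
(-108/(-9 - 1)**2 + H(d(4))*(-1 - 1))*(414 - 211) = (-108/(-9 - 1)**2 + (-1 - 1)/(6 + sqrt(2)*sqrt(4)))*(414 - 211) = (-108/((-10)**2) - 2/(6 + sqrt(2)*2))*203 = (-108/100 - 2/(6 + 2*sqrt(2)))*203 = (-108*1/100 - 2/(6 + 2*sqrt(2)))*203 = (-27/25 - 2/(6 + 2*sqrt(2)))*203 = -5481/25 - 406/(6 + 2*sqrt(2))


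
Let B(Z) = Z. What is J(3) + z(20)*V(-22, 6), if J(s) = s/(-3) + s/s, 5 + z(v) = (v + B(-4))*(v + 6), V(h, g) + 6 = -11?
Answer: -6987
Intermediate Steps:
V(h, g) = -17 (V(h, g) = -6 - 11 = -17)
z(v) = -5 + (-4 + v)*(6 + v) (z(v) = -5 + (v - 4)*(v + 6) = -5 + (-4 + v)*(6 + v))
J(s) = 1 - s/3 (J(s) = s*(-1/3) + 1 = -s/3 + 1 = 1 - s/3)
J(3) + z(20)*V(-22, 6) = (1 - 1/3*3) + (-29 + 20**2 + 2*20)*(-17) = (1 - 1) + (-29 + 400 + 40)*(-17) = 0 + 411*(-17) = 0 - 6987 = -6987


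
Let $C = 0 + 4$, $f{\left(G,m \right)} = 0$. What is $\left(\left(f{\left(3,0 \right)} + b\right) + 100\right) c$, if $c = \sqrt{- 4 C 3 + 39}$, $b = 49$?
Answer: $447 i \approx 447.0 i$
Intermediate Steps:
$C = 4$
$c = 3 i$ ($c = \sqrt{\left(-4\right) 4 \cdot 3 + 39} = \sqrt{\left(-16\right) 3 + 39} = \sqrt{-48 + 39} = \sqrt{-9} = 3 i \approx 3.0 i$)
$\left(\left(f{\left(3,0 \right)} + b\right) + 100\right) c = \left(\left(0 + 49\right) + 100\right) 3 i = \left(49 + 100\right) 3 i = 149 \cdot 3 i = 447 i$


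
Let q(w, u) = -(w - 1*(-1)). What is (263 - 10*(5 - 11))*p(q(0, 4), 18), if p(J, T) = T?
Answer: 5814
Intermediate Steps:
q(w, u) = -1 - w (q(w, u) = -(w + 1) = -(1 + w) = -1 - w)
(263 - 10*(5 - 11))*p(q(0, 4), 18) = (263 - 10*(5 - 11))*18 = (263 - 10*(-6))*18 = (263 + 60)*18 = 323*18 = 5814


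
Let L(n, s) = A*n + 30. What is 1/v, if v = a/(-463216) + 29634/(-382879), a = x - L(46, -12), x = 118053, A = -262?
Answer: -177355678864/63529928869 ≈ -2.7917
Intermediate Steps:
L(n, s) = 30 - 262*n (L(n, s) = -262*n + 30 = 30 - 262*n)
a = 130075 (a = 118053 - (30 - 262*46) = 118053 - (30 - 12052) = 118053 - 1*(-12022) = 118053 + 12022 = 130075)
v = -63529928869/177355678864 (v = 130075/(-463216) + 29634/(-382879) = 130075*(-1/463216) + 29634*(-1/382879) = -130075/463216 - 29634/382879 = -63529928869/177355678864 ≈ -0.35821)
1/v = 1/(-63529928869/177355678864) = -177355678864/63529928869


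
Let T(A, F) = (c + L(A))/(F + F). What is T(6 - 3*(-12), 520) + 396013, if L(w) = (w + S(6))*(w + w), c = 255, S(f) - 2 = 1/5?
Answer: 2059287439/5200 ≈ 3.9602e+5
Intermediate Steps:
S(f) = 11/5 (S(f) = 2 + 1/5 = 11/5)
L(w) = 2*w*(11/5 + w) (L(w) = (w + 11/5)*(w + w) = (11/5 + w)*(2*w) = 2*w*(11/5 + w))
T(A, F) = (255 + 2*A*(11 + 5*A)/5)/(2*F) (T(A, F) = (255 + 2*A*(11 + 5*A)/5)/(F + F) = (255 + 2*A*(11 + 5*A)/5)/((2*F)) = (255 + 2*A*(11 + 5*A)/5)*(1/(2*F)) = (255 + 2*A*(11 + 5*A)/5)/(2*F))
T(6 - 3*(-12), 520) + 396013 = (1/10)*(1275 + 2*(6 - 3*(-12))*(11 + 5*(6 - 3*(-12))))/520 + 396013 = (1/10)*(1/520)*(1275 + 2*(6 + 36)*(11 + 5*(6 + 36))) + 396013 = (1/10)*(1/520)*(1275 + 2*42*(11 + 5*42)) + 396013 = (1/10)*(1/520)*(1275 + 2*42*(11 + 210)) + 396013 = (1/10)*(1/520)*(1275 + 2*42*221) + 396013 = (1/10)*(1/520)*(1275 + 18564) + 396013 = (1/10)*(1/520)*19839 + 396013 = 19839/5200 + 396013 = 2059287439/5200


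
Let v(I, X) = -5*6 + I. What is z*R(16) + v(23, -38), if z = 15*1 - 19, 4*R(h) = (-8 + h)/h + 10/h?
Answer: -65/8 ≈ -8.1250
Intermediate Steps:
v(I, X) = -30 + I
R(h) = 5/(2*h) + (-8 + h)/(4*h) (R(h) = ((-8 + h)/h + 10/h)/4 = (10/h + (-8 + h)/h)/4 = 5/(2*h) + (-8 + h)/(4*h))
z = -4 (z = 15 - 19 = -4)
z*R(16) + v(23, -38) = -(2 + 16)/16 + (-30 + 23) = -18/16 - 7 = -4*9/32 - 7 = -9/8 - 7 = -65/8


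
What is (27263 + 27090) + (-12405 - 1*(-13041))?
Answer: 54989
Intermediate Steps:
(27263 + 27090) + (-12405 - 1*(-13041)) = 54353 + (-12405 + 13041) = 54353 + 636 = 54989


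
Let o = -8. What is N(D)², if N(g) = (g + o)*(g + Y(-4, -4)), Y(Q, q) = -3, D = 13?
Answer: 2500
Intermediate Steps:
N(g) = (-8 + g)*(-3 + g) (N(g) = (g - 8)*(g - 3) = (-8 + g)*(-3 + g))
N(D)² = (24 + 13² - 11*13)² = (24 + 169 - 143)² = 50² = 2500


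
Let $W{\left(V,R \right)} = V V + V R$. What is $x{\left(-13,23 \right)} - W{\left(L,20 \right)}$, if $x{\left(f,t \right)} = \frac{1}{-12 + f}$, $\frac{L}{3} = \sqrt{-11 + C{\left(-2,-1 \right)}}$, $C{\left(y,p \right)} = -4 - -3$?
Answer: $\frac{2699}{25} - 120 i \sqrt{3} \approx 107.96 - 207.85 i$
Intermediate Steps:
$C{\left(y,p \right)} = -1$ ($C{\left(y,p \right)} = -4 + 3 = -1$)
$L = 6 i \sqrt{3}$ ($L = 3 \sqrt{-11 - 1} = 3 \sqrt{-12} = 3 \cdot 2 i \sqrt{3} = 6 i \sqrt{3} \approx 10.392 i$)
$W{\left(V,R \right)} = V^{2} + R V$
$x{\left(-13,23 \right)} - W{\left(L,20 \right)} = \frac{1}{-12 - 13} - 6 i \sqrt{3} \left(20 + 6 i \sqrt{3}\right) = \frac{1}{-25} - 6 i \sqrt{3} \left(20 + 6 i \sqrt{3}\right) = - \frac{1}{25} - 6 i \sqrt{3} \left(20 + 6 i \sqrt{3}\right)$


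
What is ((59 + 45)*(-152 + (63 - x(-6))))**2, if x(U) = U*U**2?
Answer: 174451264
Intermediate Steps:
x(U) = U**3
((59 + 45)*(-152 + (63 - x(-6))))**2 = ((59 + 45)*(-152 + (63 - 1*(-6)**3)))**2 = (104*(-152 + (63 - 1*(-216))))**2 = (104*(-152 + (63 + 216)))**2 = (104*(-152 + 279))**2 = (104*127)**2 = 13208**2 = 174451264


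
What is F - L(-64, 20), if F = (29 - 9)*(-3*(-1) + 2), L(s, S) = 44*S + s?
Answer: -716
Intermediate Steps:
L(s, S) = s + 44*S
F = 100 (F = 20*(3 + 2) = 20*5 = 100)
F - L(-64, 20) = 100 - (-64 + 44*20) = 100 - (-64 + 880) = 100 - 1*816 = 100 - 816 = -716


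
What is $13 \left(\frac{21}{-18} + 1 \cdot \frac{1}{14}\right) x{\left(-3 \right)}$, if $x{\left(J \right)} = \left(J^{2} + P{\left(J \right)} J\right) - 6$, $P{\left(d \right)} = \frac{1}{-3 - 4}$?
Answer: $- \frac{2392}{49} \approx -48.816$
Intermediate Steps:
$P{\left(d \right)} = - \frac{1}{7}$ ($P{\left(d \right)} = \frac{1}{-7} = - \frac{1}{7}$)
$x{\left(J \right)} = -6 + J^{2} - \frac{J}{7}$ ($x{\left(J \right)} = \left(J^{2} - \frac{J}{7}\right) - 6 = -6 + J^{2} - \frac{J}{7}$)
$13 \left(\frac{21}{-18} + 1 \cdot \frac{1}{14}\right) x{\left(-3 \right)} = 13 \left(\frac{21}{-18} + 1 \cdot \frac{1}{14}\right) \left(-6 + \left(-3\right)^{2} - - \frac{3}{7}\right) = 13 \left(21 \left(- \frac{1}{18}\right) + 1 \cdot \frac{1}{14}\right) \left(-6 + 9 + \frac{3}{7}\right) = 13 \left(- \frac{7}{6} + \frac{1}{14}\right) \frac{24}{7} = 13 \left(- \frac{23}{21}\right) \frac{24}{7} = \left(- \frac{299}{21}\right) \frac{24}{7} = - \frac{2392}{49}$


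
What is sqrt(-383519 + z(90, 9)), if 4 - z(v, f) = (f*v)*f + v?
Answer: I*sqrt(390895) ≈ 625.22*I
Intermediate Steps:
z(v, f) = 4 - v - v*f**2 (z(v, f) = 4 - ((f*v)*f + v) = 4 - (v*f**2 + v) = 4 - (v + v*f**2) = 4 + (-v - v*f**2) = 4 - v - v*f**2)
sqrt(-383519 + z(90, 9)) = sqrt(-383519 + (4 - 1*90 - 1*90*9**2)) = sqrt(-383519 + (4 - 90 - 1*90*81)) = sqrt(-383519 + (4 - 90 - 7290)) = sqrt(-383519 - 7376) = sqrt(-390895) = I*sqrt(390895)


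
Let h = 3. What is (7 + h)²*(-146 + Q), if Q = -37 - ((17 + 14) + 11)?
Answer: -22500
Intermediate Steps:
Q = -79 (Q = -37 - (31 + 11) = -37 - 1*42 = -37 - 42 = -79)
(7 + h)²*(-146 + Q) = (7 + 3)²*(-146 - 79) = 10²*(-225) = 100*(-225) = -22500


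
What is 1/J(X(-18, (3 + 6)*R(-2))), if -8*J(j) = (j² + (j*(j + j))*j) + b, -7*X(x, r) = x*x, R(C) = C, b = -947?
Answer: 2744/67614437 ≈ 4.0583e-5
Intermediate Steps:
X(x, r) = -x²/7 (X(x, r) = -x*x/7 = -x²/7)
J(j) = 947/8 - j³/4 - j²/8 (J(j) = -((j² + (j*(j + j))*j) - 947)/8 = -((j² + (j*(2*j))*j) - 947)/8 = -((j² + (2*j²)*j) - 947)/8 = -((j² + 2*j³) - 947)/8 = -(-947 + j² + 2*j³)/8 = 947/8 - j³/4 - j²/8)
1/J(X(-18, (3 + 6)*R(-2))) = 1/(947/8 - (-⅐*(-18)²)³/4 - (-⅐*(-18)²)²/8) = 1/(947/8 - (-⅐*324)³/4 - (-⅐*324)²/8) = 1/(947/8 - (-324/7)³/4 - (-324/7)²/8) = 1/(947/8 - ¼*(-34012224/343) - ⅛*104976/49) = 1/(947/8 + 8503056/343 - 13122/49) = 1/(67614437/2744) = 2744/67614437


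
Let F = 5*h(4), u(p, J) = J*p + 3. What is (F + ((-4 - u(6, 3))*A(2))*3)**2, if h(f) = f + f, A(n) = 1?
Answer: 1225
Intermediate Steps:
u(p, J) = 3 + J*p
h(f) = 2*f
F = 40 (F = 5*(2*4) = 5*8 = 40)
(F + ((-4 - u(6, 3))*A(2))*3)**2 = (40 + ((-4 - (3 + 3*6))*1)*3)**2 = (40 + ((-4 - (3 + 18))*1)*3)**2 = (40 + ((-4 - 1*21)*1)*3)**2 = (40 + ((-4 - 21)*1)*3)**2 = (40 - 25*1*3)**2 = (40 - 25*3)**2 = (40 - 75)**2 = (-35)**2 = 1225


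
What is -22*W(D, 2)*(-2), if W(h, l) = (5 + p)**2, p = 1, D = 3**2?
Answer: 1584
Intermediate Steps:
D = 9
W(h, l) = 36 (W(h, l) = (5 + 1)**2 = 6**2 = 36)
-22*W(D, 2)*(-2) = -22*36*(-2) = -792*(-2) = 1584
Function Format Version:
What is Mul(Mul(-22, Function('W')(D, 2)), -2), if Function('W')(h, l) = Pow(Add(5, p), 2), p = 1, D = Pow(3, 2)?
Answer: 1584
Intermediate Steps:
D = 9
Function('W')(h, l) = 36 (Function('W')(h, l) = Pow(Add(5, 1), 2) = Pow(6, 2) = 36)
Mul(Mul(-22, Function('W')(D, 2)), -2) = Mul(Mul(-22, 36), -2) = Mul(-792, -2) = 1584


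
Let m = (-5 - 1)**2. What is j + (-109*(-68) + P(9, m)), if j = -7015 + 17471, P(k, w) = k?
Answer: 17877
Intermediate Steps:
m = 36 (m = (-6)**2 = 36)
j = 10456
j + (-109*(-68) + P(9, m)) = 10456 + (-109*(-68) + 9) = 10456 + (7412 + 9) = 10456 + 7421 = 17877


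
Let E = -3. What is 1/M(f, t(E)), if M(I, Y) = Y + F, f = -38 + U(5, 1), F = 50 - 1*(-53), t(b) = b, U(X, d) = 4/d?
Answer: 1/100 ≈ 0.010000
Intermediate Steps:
F = 103 (F = 50 + 53 = 103)
f = -34 (f = -38 + 4/1 = -38 + 4*1 = -38 + 4 = -34)
M(I, Y) = 103 + Y (M(I, Y) = Y + 103 = 103 + Y)
1/M(f, t(E)) = 1/(103 - 3) = 1/100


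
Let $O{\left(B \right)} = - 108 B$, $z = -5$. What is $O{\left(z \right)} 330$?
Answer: $178200$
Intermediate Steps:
$O{\left(z \right)} 330 = \left(-108\right) \left(-5\right) 330 = 540 \cdot 330 = 178200$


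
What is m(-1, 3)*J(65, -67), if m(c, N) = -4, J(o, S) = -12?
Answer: 48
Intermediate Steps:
m(-1, 3)*J(65, -67) = -4*(-12) = 48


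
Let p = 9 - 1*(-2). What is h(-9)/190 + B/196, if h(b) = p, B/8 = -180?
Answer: -67861/9310 ≈ -7.2890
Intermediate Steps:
B = -1440 (B = 8*(-180) = -1440)
p = 11 (p = 9 + 2 = 11)
h(b) = 11
h(-9)/190 + B/196 = 11/190 - 1440/196 = 11*(1/190) - 1440*1/196 = 11/190 - 360/49 = -67861/9310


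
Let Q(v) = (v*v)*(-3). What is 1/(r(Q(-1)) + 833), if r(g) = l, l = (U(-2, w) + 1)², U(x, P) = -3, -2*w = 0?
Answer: 1/837 ≈ 0.0011947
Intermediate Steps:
w = 0 (w = -½*0 = 0)
Q(v) = -3*v² (Q(v) = v²*(-3) = -3*v²)
l = 4 (l = (-3 + 1)² = (-2)² = 4)
r(g) = 4
1/(r(Q(-1)) + 833) = 1/(4 + 833) = 1/837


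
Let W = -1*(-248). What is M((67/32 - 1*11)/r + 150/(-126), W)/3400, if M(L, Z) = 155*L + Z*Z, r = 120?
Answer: 329591659/18278400 ≈ 18.032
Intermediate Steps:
W = 248
M(L, Z) = Z**2 + 155*L (M(L, Z) = 155*L + Z**2 = Z**2 + 155*L)
M((67/32 - 1*11)/r + 150/(-126), W)/3400 = (248**2 + 155*((67/32 - 1*11)/120 + 150/(-126)))/3400 = (61504 + 155*((67*(1/32) - 11)*(1/120) + 150*(-1/126)))*(1/3400) = (61504 + 155*((67/32 - 11)*(1/120) - 25/21))*(1/3400) = (61504 + 155*(-285/32*1/120 - 25/21))*(1/3400) = (61504 + 155*(-19/256 - 25/21))*(1/3400) = (61504 + 155*(-6799/5376))*(1/3400) = (61504 - 1053845/5376)*(1/3400) = (329591659/5376)*(1/3400) = 329591659/18278400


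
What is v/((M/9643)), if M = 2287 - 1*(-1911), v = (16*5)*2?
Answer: 771440/2099 ≈ 367.53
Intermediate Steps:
v = 160 (v = 80*2 = 160)
M = 4198 (M = 2287 + 1911 = 4198)
v/((M/9643)) = 160/((4198/9643)) = 160/((4198*(1/9643))) = 160/(4198/9643) = 160*(9643/4198) = 771440/2099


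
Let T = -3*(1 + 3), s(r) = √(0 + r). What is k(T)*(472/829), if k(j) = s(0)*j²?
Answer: 0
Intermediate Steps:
s(r) = √r
T = -12 (T = -3*4 = -12)
k(j) = 0 (k(j) = √0*j² = 0*j² = 0)
k(T)*(472/829) = 0*(472/829) = 0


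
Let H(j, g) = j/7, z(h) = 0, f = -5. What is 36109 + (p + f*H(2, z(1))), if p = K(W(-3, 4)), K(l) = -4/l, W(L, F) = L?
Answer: 758287/21 ≈ 36109.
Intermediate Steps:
p = 4/3 (p = -4/(-3) = -4*(-⅓) = 4/3 ≈ 1.3333)
H(j, g) = j/7 (H(j, g) = j*(⅐) = j/7)
36109 + (p + f*H(2, z(1))) = 36109 + (4/3 - 5*2/7) = 36109 + (4/3 - 10/7) = 36109 - 2/21 = 758287/21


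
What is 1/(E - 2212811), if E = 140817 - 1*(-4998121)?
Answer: 1/2926127 ≈ 3.4175e-7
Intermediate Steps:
E = 5138938 (E = 140817 + 4998121 = 5138938)
1/(E - 2212811) = 1/(5138938 - 2212811) = 1/2926127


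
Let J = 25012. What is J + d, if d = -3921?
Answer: 21091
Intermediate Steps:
J + d = 25012 - 3921 = 21091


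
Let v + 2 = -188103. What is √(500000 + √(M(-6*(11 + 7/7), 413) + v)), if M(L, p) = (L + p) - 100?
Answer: √(500000 + 2*I*√46966) ≈ 707.11 + 0.306*I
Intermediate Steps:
v = -188105 (v = -2 - 188103 = -188105)
M(L, p) = -100 + L + p
√(500000 + √(M(-6*(11 + 7/7), 413) + v)) = √(500000 + √((-100 - 6*(11 + 7/7) + 413) - 188105)) = √(500000 + √((-100 - 6*(11 + 7*(⅐)) + 413) - 188105)) = √(500000 + √((-100 - 6*(11 + 1) + 413) - 188105)) = √(500000 + √((-100 - 6*12 + 413) - 188105)) = √(500000 + √((-100 - 72 + 413) - 188105)) = √(500000 + √(241 - 188105)) = √(500000 + √(-187864)) = √(500000 + 2*I*√46966)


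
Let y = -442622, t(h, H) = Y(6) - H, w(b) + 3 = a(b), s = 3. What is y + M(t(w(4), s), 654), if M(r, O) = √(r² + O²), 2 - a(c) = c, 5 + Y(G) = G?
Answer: -442622 + 34*√370 ≈ -4.4197e+5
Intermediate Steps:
Y(G) = -5 + G
a(c) = 2 - c
w(b) = -1 - b (w(b) = -3 + (2 - b) = -1 - b)
t(h, H) = 1 - H (t(h, H) = (-5 + 6) - H = 1 - H)
M(r, O) = √(O² + r²)
y + M(t(w(4), s), 654) = -442622 + √(654² + (1 - 1*3)²) = -442622 + √(427716 + (1 - 3)²) = -442622 + √(427716 + (-2)²) = -442622 + √(427716 + 4) = -442622 + √427720 = -442622 + 34*√370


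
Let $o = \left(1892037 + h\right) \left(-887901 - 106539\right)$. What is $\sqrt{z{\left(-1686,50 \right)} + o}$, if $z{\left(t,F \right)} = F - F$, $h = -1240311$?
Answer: $324 i \sqrt{6173815} \approx 8.0505 \cdot 10^{5} i$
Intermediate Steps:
$z{\left(t,F \right)} = 0$
$o = -648102403440$ ($o = \left(1892037 - 1240311\right) \left(-887901 - 106539\right) = 651726 \left(-994440\right) = -648102403440$)
$\sqrt{z{\left(-1686,50 \right)} + o} = \sqrt{0 - 648102403440} = \sqrt{-648102403440} = 324 i \sqrt{6173815}$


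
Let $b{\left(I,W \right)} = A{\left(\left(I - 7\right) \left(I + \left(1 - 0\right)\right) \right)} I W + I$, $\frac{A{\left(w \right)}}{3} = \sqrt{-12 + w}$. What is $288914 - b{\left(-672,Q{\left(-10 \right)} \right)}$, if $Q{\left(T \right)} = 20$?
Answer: $289586 + 40320 \sqrt{455597} \approx 2.7505 \cdot 10^{7}$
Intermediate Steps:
$A{\left(w \right)} = 3 \sqrt{-12 + w}$
$b{\left(I,W \right)} = I + 3 I W \sqrt{-12 + \left(1 + I\right) \left(-7 + I\right)}$ ($b{\left(I,W \right)} = 3 \sqrt{-12 + \left(I - 7\right) \left(I + \left(1 - 0\right)\right)} I W + I = 3 \sqrt{-12 + \left(-7 + I\right) \left(I + \left(1 + 0\right)\right)} I W + I = 3 \sqrt{-12 + \left(-7 + I\right) \left(I + 1\right)} I W + I = 3 \sqrt{-12 + \left(-7 + I\right) \left(1 + I\right)} I W + I = 3 \sqrt{-12 + \left(1 + I\right) \left(-7 + I\right)} I W + I = 3 I \sqrt{-12 + \left(1 + I\right) \left(-7 + I\right)} W + I = 3 I W \sqrt{-12 + \left(1 + I\right) \left(-7 + I\right)} + I = I + 3 I W \sqrt{-12 + \left(1 + I\right) \left(-7 + I\right)}$)
$288914 - b{\left(-672,Q{\left(-10 \right)} \right)} = 288914 - - 672 \left(1 + 3 \cdot 20 \sqrt{-19 + \left(-672\right)^{2} - -4032}\right) = 288914 - - 672 \left(1 + 3 \cdot 20 \sqrt{-19 + 451584 + 4032}\right) = 288914 - - 672 \left(1 + 3 \cdot 20 \sqrt{455597}\right) = 288914 - - 672 \left(1 + 60 \sqrt{455597}\right) = 288914 - \left(-672 - 40320 \sqrt{455597}\right) = 288914 + \left(672 + 40320 \sqrt{455597}\right) = 289586 + 40320 \sqrt{455597}$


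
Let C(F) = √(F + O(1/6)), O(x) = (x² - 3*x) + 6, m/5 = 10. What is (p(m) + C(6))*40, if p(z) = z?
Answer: 2000 + 20*√415/3 ≈ 2135.8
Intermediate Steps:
m = 50 (m = 5*10 = 50)
O(x) = 6 + x² - 3*x
C(F) = √(199/36 + F) (C(F) = √(F + (6 + (1/6)² - 3/6)) = √(F + (6 + (⅙)² - 3*⅙)) = √(F + (6 + 1/36 - ½)) = √(F + 199/36) = √(199/36 + F))
(p(m) + C(6))*40 = (50 + √(199 + 36*6)/6)*40 = (50 + √(199 + 216)/6)*40 = (50 + √415/6)*40 = 2000 + 20*√415/3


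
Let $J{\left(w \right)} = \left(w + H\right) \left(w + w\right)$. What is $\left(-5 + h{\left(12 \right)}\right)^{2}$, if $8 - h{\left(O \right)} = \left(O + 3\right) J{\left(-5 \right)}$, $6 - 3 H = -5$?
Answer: $38809$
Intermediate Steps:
$H = \frac{11}{3}$ ($H = 2 - - \frac{5}{3} = 2 + \frac{5}{3} = \frac{11}{3} \approx 3.6667$)
$J{\left(w \right)} = 2 w \left(\frac{11}{3} + w\right)$ ($J{\left(w \right)} = \left(w + \frac{11}{3}\right) \left(w + w\right) = \left(\frac{11}{3} + w\right) 2 w = 2 w \left(\frac{11}{3} + w\right)$)
$h{\left(O \right)} = -32 - \frac{40 O}{3}$ ($h{\left(O \right)} = 8 - \left(O + 3\right) \frac{2}{3} \left(-5\right) \left(11 + 3 \left(-5\right)\right) = 8 - \left(3 + O\right) \frac{2}{3} \left(-5\right) \left(11 - 15\right) = 8 - \left(3 + O\right) \frac{2}{3} \left(-5\right) \left(-4\right) = 8 - \left(3 + O\right) \frac{40}{3} = 8 - \left(40 + \frac{40 O}{3}\right) = -32 - \frac{40 O}{3}$)
$\left(-5 + h{\left(12 \right)}\right)^{2} = \left(-5 - 192\right)^{2} = \left(-197\right)^{2} = 38809$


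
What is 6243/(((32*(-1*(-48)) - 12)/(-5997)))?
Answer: -12479757/508 ≈ -24566.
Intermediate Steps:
6243/(((32*(-1*(-48)) - 12)/(-5997))) = 6243/(((32*48 - 12)*(-1/5997))) = 6243/(((1536 - 12)*(-1/5997))) = 6243/((1524*(-1/5997))) = 6243/(-508/1999) = 6243*(-1999/508) = -12479757/508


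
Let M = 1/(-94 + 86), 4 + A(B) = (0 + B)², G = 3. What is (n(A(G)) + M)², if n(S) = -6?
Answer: 2401/64 ≈ 37.516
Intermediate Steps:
A(B) = -4 + B² (A(B) = -4 + (0 + B)² = -4 + B²)
M = -⅛ (M = 1/(-8) = -⅛ ≈ -0.12500)
(n(A(G)) + M)² = (-6 - ⅛)² = (-49/8)² = 2401/64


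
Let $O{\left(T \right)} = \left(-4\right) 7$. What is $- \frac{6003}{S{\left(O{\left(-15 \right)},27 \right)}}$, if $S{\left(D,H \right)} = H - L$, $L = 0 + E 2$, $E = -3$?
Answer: $- \frac{2001}{11} \approx -181.91$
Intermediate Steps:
$O{\left(T \right)} = -28$
$L = -6$ ($L = 0 - 6 = -6$)
$S{\left(D,H \right)} = 6 + H$ ($S{\left(D,H \right)} = H - -6 = H + 6 = 6 + H$)
$- \frac{6003}{S{\left(O{\left(-15 \right)},27 \right)}} = - \frac{6003}{6 + 27} = - \frac{6003}{33} = \left(-1\right) \frac{2001}{11} = - \frac{2001}{11}$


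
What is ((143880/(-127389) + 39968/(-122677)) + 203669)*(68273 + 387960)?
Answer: 484041216629983156295/5209233451 ≈ 9.2920e+10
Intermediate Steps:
((143880/(-127389) + 39968/(-122677)) + 203669)*(68273 + 387960) = ((143880*(-1/127389) + 39968*(-1/122677)) + 203669)*456233 = ((-47960/42463 - 39968/122677) + 203669)*456233 = (-7580750104/5209233451 + 203669)*456233 = (1060951786981615/5209233451)*456233 = 484041216629983156295/5209233451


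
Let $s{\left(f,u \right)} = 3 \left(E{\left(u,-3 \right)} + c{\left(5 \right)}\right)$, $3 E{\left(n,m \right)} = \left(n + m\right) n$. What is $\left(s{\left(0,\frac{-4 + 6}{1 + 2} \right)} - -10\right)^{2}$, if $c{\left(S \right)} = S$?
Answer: $\frac{44521}{81} \approx 549.64$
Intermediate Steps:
$E{\left(n,m \right)} = \frac{n \left(m + n\right)}{3}$ ($E{\left(n,m \right)} = \frac{\left(n + m\right) n}{3} = \frac{\left(m + n\right) n}{3} = \frac{n \left(m + n\right)}{3}$)
$s{\left(f,u \right)} = 15 + u \left(-3 + u\right)$ ($s{\left(f,u \right)} = 3 \left(\frac{u \left(-3 + u\right)}{3} + 5\right) = 3 \left(5 + \frac{u \left(-3 + u\right)}{3}\right) = 15 + u \left(-3 + u\right)$)
$\left(s{\left(0,\frac{-4 + 6}{1 + 2} \right)} - -10\right)^{2} = \left(\left(15 + \frac{-4 + 6}{1 + 2} \left(-3 + \frac{-4 + 6}{1 + 2}\right)\right) - -10\right)^{2} = \left(\left(15 + \frac{2}{3} \left(-3 + \frac{2}{3}\right)\right) + 10\right)^{2} = \left(\left(15 + 2 \cdot \frac{1}{3} \left(-3 + 2 \cdot \frac{1}{3}\right)\right) + 10\right)^{2} = \left(\left(15 + \frac{2 \left(-3 + \frac{2}{3}\right)}{3}\right) + 10\right)^{2} = \left(\left(15 + \frac{2}{3} \left(- \frac{7}{3}\right)\right) + 10\right)^{2} = \left(\left(15 - \frac{14}{9}\right) + 10\right)^{2} = \left(\frac{121}{9} + 10\right)^{2} = \left(\frac{211}{9}\right)^{2} = \frac{44521}{81}$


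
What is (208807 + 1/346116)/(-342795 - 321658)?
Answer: -72271443613/229977814548 ≈ -0.31425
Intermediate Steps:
(208807 + 1/346116)/(-342795 - 321658) = (208807 + 1/346116)/(-664453) = (72271443613/346116)*(-1/664453) = -72271443613/229977814548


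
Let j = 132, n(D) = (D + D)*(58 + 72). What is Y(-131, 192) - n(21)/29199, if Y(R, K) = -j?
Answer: -1286576/9733 ≈ -132.19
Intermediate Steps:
n(D) = 260*D (n(D) = (2*D)*130 = 260*D)
Y(R, K) = -132 (Y(R, K) = -1*132 = -132)
Y(-131, 192) - n(21)/29199 = -132 - 260*21/29199 = -132 - 5460/29199 = -132 - 1*1820/9733 = -132 - 1820/9733 = -1286576/9733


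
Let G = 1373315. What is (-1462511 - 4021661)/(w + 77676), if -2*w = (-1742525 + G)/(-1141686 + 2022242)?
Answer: -4829120559632/68398252461 ≈ -70.603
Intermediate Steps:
w = 184605/880556 (w = -(-1742525 + 1373315)/(2*(-1141686 + 2022242)) = -(-184605)/880556 = -½*(-184605/440278) = 184605/880556 ≈ 0.20965)
(-1462511 - 4021661)/(w + 77676) = (-1462511 - 4021661)/(184605/880556 + 77676) = -5484172/68398252461/880556 = -5484172*880556/68398252461 = -4829120559632/68398252461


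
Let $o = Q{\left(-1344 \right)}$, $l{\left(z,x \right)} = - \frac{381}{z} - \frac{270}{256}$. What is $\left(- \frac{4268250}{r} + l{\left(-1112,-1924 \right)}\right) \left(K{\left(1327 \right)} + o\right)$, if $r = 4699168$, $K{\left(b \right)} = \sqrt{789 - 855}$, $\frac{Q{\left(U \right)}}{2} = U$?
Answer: $\frac{88905116601}{20412011} - \frac{4233576981 i \sqrt{66}}{2612737408} \approx 4355.5 - 13.164 i$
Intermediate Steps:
$Q{\left(U \right)} = 2 U$
$l{\left(z,x \right)} = - \frac{135}{128} - \frac{381}{z}$ ($l{\left(z,x \right)} = - \frac{381}{z} - \frac{135}{128} = - \frac{135}{128} - \frac{381}{z}$)
$o = -2688$ ($o = 2 \left(-1344\right) = -2688$)
$K{\left(b \right)} = i \sqrt{66}$ ($K{\left(b \right)} = \sqrt{-66} = i \sqrt{66}$)
$\left(- \frac{4268250}{r} + l{\left(-1112,-1924 \right)}\right) \left(K{\left(1327 \right)} + o\right) = \left(- \frac{4268250}{4699168} - \left(\frac{135}{128} + \frac{381}{-1112}\right)\right) \left(i \sqrt{66} - 2688\right) = \left(\left(-4268250\right) \frac{1}{4699168} - \frac{12669}{17792}\right) \left(-2688 + i \sqrt{66}\right) = \left(- \frac{2134125}{2349584} + \left(- \frac{135}{128} + \frac{381}{1112}\right)\right) \left(-2688 + i \sqrt{66}\right) = \left(- \frac{2134125}{2349584} - \frac{12669}{17792}\right) \left(-2688 + i \sqrt{66}\right) = - \frac{4233576981 \left(-2688 + i \sqrt{66}\right)}{2612737408} = \frac{88905116601}{20412011} - \frac{4233576981 i \sqrt{66}}{2612737408}$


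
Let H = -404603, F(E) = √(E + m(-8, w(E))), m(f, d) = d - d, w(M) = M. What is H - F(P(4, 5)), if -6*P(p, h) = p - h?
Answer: -404603 - √6/6 ≈ -4.0460e+5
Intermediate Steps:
m(f, d) = 0
P(p, h) = -p/6 + h/6 (P(p, h) = -(p - h)/6 = -p/6 + h/6)
F(E) = √E (F(E) = √(E + 0) = √E)
H - F(P(4, 5)) = -404603 - √(-⅙*4 + (⅙)*5) = -404603 - √(-⅔ + ⅚) = -404603 - √(⅙) = -404603 - √6/6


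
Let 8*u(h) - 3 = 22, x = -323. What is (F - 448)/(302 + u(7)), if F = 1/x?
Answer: -1157640/788443 ≈ -1.4683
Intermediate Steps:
u(h) = 25/8 (u(h) = 3/8 + (⅛)*22 = 3/8 + 11/4 = 25/8)
F = -1/323 (F = 1/(-323) = -1/323 ≈ -0.0030960)
(F - 448)/(302 + u(7)) = (-1/323 - 448)/(302 + 25/8) = -144705/(323*2441/8) = -144705/323*8/2441 = -1157640/788443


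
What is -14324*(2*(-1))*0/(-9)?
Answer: 0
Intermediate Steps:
-14324*(2*(-1))*0/(-9) = -14324*(-2*0)*(-1)/9 = -0*(-1)/9 = -14324*0 = 0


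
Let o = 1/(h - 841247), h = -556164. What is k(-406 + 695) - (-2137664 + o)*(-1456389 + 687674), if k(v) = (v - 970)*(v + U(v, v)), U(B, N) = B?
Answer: -2296302298916515073/1397411 ≈ -1.6433e+12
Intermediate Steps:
k(v) = 2*v*(-970 + v) (k(v) = (v - 970)*(v + v) = (-970 + v)*(2*v) = 2*v*(-970 + v))
o = -1/1397411 (o = 1/(-556164 - 841247) = 1/(-1397411) = -1/1397411 ≈ -7.1561e-7)
k(-406 + 695) - (-2137664 + o)*(-1456389 + 687674) = 2*(-406 + 695)*(-970 + (-406 + 695)) - (-2137664 - 1/1397411)*(-1456389 + 687674) = 2*289*(-970 + 289) - (-2987195187905)*(-768715)/1397411 = 2*289*(-681) - 1*2296301748870392075/1397411 = -393618 - 2296301748870392075/1397411 = -2296302298916515073/1397411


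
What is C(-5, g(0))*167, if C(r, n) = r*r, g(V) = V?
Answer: 4175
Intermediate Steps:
C(r, n) = r**2
C(-5, g(0))*167 = (-5)**2*167 = 25*167 = 4175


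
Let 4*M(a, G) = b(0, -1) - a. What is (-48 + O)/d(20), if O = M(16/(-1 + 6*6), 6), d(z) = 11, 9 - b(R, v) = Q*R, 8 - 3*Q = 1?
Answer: -6421/1540 ≈ -4.1695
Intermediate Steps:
Q = 7/3 (Q = 8/3 - ⅓*1 = 8/3 - ⅓ = 7/3 ≈ 2.3333)
b(R, v) = 9 - 7*R/3
M(a, G) = 9/4 - a/4 (M(a, G) = ((9 - 7/3*0) - a)/4 = ((9 + 0) - a)/4 = (9 - a)/4 = 9/4 - a/4)
O = 299/140 (O = 9/4 - 4/(-1 + 6*6) = 9/4 - 4/(-1 + 36) = 9/4 - 4/35 = 299/140 ≈ 2.1357)
(-48 + O)/d(20) = (-48 + 299/140)/11 = -6421/140*1/11 = -6421/1540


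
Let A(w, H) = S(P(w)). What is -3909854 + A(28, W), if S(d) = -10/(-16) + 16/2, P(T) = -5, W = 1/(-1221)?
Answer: -31278763/8 ≈ -3.9098e+6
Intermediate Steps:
W = -1/1221 ≈ -0.00081900
S(d) = 69/8 (S(d) = -10*(-1/16) + 16*(½) = 5/8 + 8 = 69/8)
A(w, H) = 69/8
-3909854 + A(28, W) = -3909854 + 69/8 = -31278763/8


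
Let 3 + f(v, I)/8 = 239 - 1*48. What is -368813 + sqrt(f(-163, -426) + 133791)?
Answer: -368813 + sqrt(135295) ≈ -3.6845e+5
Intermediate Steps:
f(v, I) = 1504 (f(v, I) = -24 + 8*(239 - 1*48) = -24 + 8*(239 - 48) = -24 + 8*191 = -24 + 1528 = 1504)
-368813 + sqrt(f(-163, -426) + 133791) = -368813 + sqrt(1504 + 133791) = -368813 + sqrt(135295)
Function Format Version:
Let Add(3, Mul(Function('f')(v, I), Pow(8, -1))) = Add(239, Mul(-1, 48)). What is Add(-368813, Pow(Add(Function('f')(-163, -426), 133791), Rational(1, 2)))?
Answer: Add(-368813, Pow(135295, Rational(1, 2))) ≈ -3.6845e+5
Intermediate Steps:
Function('f')(v, I) = 1504 (Function('f')(v, I) = Add(-24, Mul(8, Add(239, Mul(-1, 48)))) = Add(-24, Mul(8, Add(239, -48))) = Add(-24, Mul(8, 191)) = Add(-24, 1528) = 1504)
Add(-368813, Pow(Add(Function('f')(-163, -426), 133791), Rational(1, 2))) = Add(-368813, Pow(Add(1504, 133791), Rational(1, 2))) = Add(-368813, Pow(135295, Rational(1, 2)))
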